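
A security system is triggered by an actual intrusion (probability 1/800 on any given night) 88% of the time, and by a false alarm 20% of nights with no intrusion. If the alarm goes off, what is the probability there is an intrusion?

Let D = the rare event, + = positive/flagged.
P(D) = 1/800
P(+|D) = 88/100 = 22/25
P(+|D') = 20/100 = 1/5
P(+) = P(+|D)P(D) + P(+|D')P(D')
     = \frac{22}{25} × \frac{1}{800} + \frac{1}{5} × \frac{799}{800}
     = \frac{4017}{20000}
P(D|+) = P(+|D)P(D)/P(+) = \frac{22}{4017}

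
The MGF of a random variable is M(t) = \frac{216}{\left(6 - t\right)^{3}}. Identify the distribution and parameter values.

The MGF M(t) = \frac{216}{\left(6 - t\right)^{3}} is the standard form for the Gamma distribution.
Comparing with the known MGF formula identifies: Gamma(shape α=3, rate β=6)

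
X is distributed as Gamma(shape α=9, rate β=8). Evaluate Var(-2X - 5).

For X ~ Gamma(shape α=9, rate β=8):
Var(X) = \frac{9}{64}
Var(-2X - 5) = (-2)² × Var(X) = 4 × \frac{9}{64} = \frac{9}{16}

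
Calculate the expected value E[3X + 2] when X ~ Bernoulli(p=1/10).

For X ~ Bernoulli(p=1/10):
E[X] = \frac{1}{10}
E[3X + 2] = 3 × E[X] + 2 = \frac{23}{10}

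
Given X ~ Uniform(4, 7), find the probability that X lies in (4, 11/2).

P(4 < X < 11/2) = ∫_{4}^{11/2} f(x) dx
where f(x) = \frac{1}{3}
= \frac{1}{2}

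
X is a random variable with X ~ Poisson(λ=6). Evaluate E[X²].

Using the identity E[X²] = Var(X) + (E[X])²:
E[X] = 6
Var(X) = 6
E[X²] = 6 + (6)²
= 42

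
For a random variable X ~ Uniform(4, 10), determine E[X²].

Using the identity E[X²] = Var(X) + (E[X])²:
E[X] = 7
Var(X) = 3
E[X²] = 3 + (7)²
= 52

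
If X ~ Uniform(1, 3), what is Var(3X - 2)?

For X ~ Uniform(1, 3):
Var(X) = \frac{1}{3}
Var(3X - 2) = (3)² × Var(X) = 9 × \frac{1}{3} = 3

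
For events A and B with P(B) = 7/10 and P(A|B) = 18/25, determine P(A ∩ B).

By definition, P(A|B) = P(A ∩ B) / P(B)
So P(A ∩ B) = P(A|B) × P(B)
= 18/25 × 7/10
= 63/125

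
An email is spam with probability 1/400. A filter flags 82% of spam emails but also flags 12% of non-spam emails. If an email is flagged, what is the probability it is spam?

Let D = the rare event, + = positive/flagged.
P(D) = 1/400
P(+|D) = 82/100 = 41/50
P(+|D') = 12/100 = 3/25
P(+) = P(+|D)P(D) + P(+|D')P(D')
     = \frac{41}{50} × \frac{1}{400} + \frac{3}{25} × \frac{399}{400}
     = \frac{487}{4000}
P(D|+) = P(+|D)P(D)/P(+) = \frac{41}{2435}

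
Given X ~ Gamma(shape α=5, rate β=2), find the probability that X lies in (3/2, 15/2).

P(3/2 < X < 15/2) = ∫_{3/2}^{15/2} f(x) dx
where f(x) = \frac{4 x^{4} e^{- 2 x}}{3}
= \frac{-22403 + 131 e^{12}}{8 e^{15}}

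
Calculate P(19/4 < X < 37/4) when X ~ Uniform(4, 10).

P(19/4 < X < 37/4) = ∫_{19/4}^{37/4} f(x) dx
where f(x) = \frac{1}{6}
= \frac{3}{4}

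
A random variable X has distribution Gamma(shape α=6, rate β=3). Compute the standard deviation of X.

For X ~ Gamma(shape α=6, rate β=3):
Var(X) = \frac{2}{3}
SD(X) = √(Var(X)) = √(\frac{2}{3}) = \frac{\sqrt{6}}{3}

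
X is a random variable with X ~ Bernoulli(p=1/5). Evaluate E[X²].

Using the identity E[X²] = Var(X) + (E[X])²:
E[X] = \frac{1}{5}
Var(X) = \frac{4}{25}
E[X²] = \frac{4}{25} + (\frac{1}{5})²
= \frac{1}{5}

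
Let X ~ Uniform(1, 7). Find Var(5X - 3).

For X ~ Uniform(1, 7):
Var(X) = 3
Var(5X - 3) = (5)² × Var(X) = 25 × 3 = 75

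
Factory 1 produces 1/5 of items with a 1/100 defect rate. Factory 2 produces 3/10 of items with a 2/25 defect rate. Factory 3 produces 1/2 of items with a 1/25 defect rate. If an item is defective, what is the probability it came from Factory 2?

Using Bayes' theorem:
P(F1) = 1/5, P(D|F1) = 1/100
P(F2) = 3/10, P(D|F2) = 2/25
P(F3) = 1/2, P(D|F3) = 1/25
P(D) = P(D|F1)P(F1) + P(D|F2)P(F2) + P(D|F3)P(F3)
     = \frac{23}{500}
P(F2|D) = P(D|F2)P(F2) / P(D)
= \frac{12}{23}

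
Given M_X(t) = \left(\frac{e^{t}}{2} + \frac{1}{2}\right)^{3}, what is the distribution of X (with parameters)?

The MGF M(t) = \left(\frac{e^{t}}{2} + \frac{1}{2}\right)^{3} is the standard form for the Binomial distribution.
Comparing with the known MGF formula identifies: Binomial(n=3, p=1/2)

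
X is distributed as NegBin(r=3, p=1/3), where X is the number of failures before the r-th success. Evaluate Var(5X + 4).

For X ~ NegBin(r=3, p=1/3), where X is the number of failures before the r-th success:
Var(X) = 18
Var(5X + 4) = (5)² × Var(X) = 25 × 18 = 450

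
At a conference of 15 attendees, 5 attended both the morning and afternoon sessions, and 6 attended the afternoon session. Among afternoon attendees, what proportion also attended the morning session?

P(A ∩ B) = 5/15 = 1/3
P(B) = 6/15 = 2/5
P(A|B) = P(A ∩ B) / P(B) = (1/3) / (2/5) = 5/6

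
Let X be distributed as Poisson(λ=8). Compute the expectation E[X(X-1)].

E[X(X-1)] = E[X² - X] = E[X²] - E[X]
E[X] = 8
E[X²] = Var(X) + (E[X])² = 8 + (8)² = 72
E[X(X-1)] = 72 - 8 = 64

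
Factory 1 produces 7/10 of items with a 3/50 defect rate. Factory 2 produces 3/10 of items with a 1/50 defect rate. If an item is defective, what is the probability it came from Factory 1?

Using Bayes' theorem:
P(F1) = 7/10, P(D|F1) = 3/50
P(F2) = 3/10, P(D|F2) = 1/50
P(D) = P(D|F1)P(F1) + P(D|F2)P(F2)
     = \frac{6}{125}
P(F1|D) = P(D|F1)P(F1) / P(D)
= \frac{7}{8}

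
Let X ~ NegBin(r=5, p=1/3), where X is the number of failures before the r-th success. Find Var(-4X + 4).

For X ~ NegBin(r=5, p=1/3), where X is the number of failures before the r-th success:
Var(X) = 30
Var(-4X + 4) = (-4)² × Var(X) = 16 × 30 = 480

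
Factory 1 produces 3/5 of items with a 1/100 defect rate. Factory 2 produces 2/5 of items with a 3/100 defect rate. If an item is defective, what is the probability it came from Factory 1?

Using Bayes' theorem:
P(F1) = 3/5, P(D|F1) = 1/100
P(F2) = 2/5, P(D|F2) = 3/100
P(D) = P(D|F1)P(F1) + P(D|F2)P(F2)
     = \frac{9}{500}
P(F1|D) = P(D|F1)P(F1) / P(D)
= \frac{1}{3}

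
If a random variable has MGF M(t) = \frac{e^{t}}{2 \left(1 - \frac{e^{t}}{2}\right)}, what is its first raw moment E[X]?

To find E[X], compute M^(1)(0):
M^(1)(t) = \frac{e^{t}}{2 \left(1 - \frac{e^{t}}{2}\right)} + \frac{e^{2 t}}{4 \left(1 - \frac{e^{t}}{2}\right)^{2}}
M^(1)(0) = 2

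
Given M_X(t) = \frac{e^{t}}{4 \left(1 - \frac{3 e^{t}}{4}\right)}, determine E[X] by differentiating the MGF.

To find E[X], compute M^(1)(0):
M^(1)(t) = \frac{e^{t}}{4 \left(1 - \frac{3 e^{t}}{4}\right)} + \frac{3 e^{2 t}}{16 \left(1 - \frac{3 e^{t}}{4}\right)^{2}}
M^(1)(0) = 4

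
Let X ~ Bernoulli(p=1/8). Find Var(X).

For X ~ Bernoulli(p=1/8):
Var(X) = \frac{7}{64}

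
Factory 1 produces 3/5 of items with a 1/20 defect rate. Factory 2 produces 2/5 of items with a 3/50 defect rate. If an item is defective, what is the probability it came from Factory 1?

Using Bayes' theorem:
P(F1) = 3/5, P(D|F1) = 1/20
P(F2) = 2/5, P(D|F2) = 3/50
P(D) = P(D|F1)P(F1) + P(D|F2)P(F2)
     = \frac{27}{500}
P(F1|D) = P(D|F1)P(F1) / P(D)
= \frac{5}{9}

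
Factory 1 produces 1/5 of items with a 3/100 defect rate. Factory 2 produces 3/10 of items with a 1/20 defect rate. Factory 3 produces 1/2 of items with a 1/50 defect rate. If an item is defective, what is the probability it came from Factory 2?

Using Bayes' theorem:
P(F1) = 1/5, P(D|F1) = 3/100
P(F2) = 3/10, P(D|F2) = 1/20
P(F3) = 1/2, P(D|F3) = 1/50
P(D) = P(D|F1)P(F1) + P(D|F2)P(F2) + P(D|F3)P(F3)
     = \frac{31}{1000}
P(F2|D) = P(D|F2)P(F2) / P(D)
= \frac{15}{31}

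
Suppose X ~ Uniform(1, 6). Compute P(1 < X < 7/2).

P(1 < X < 7/2) = ∫_{1}^{7/2} f(x) dx
where f(x) = \frac{1}{5}
= \frac{1}{2}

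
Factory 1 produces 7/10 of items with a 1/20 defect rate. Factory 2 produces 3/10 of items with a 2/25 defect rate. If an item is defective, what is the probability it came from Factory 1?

Using Bayes' theorem:
P(F1) = 7/10, P(D|F1) = 1/20
P(F2) = 3/10, P(D|F2) = 2/25
P(D) = P(D|F1)P(F1) + P(D|F2)P(F2)
     = \frac{59}{1000}
P(F1|D) = P(D|F1)P(F1) / P(D)
= \frac{35}{59}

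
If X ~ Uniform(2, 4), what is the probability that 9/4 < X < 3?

P(9/4 < X < 3) = ∫_{9/4}^{3} f(x) dx
where f(x) = \frac{1}{2}
= \frac{3}{8}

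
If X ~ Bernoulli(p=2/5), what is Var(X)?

For X ~ Bernoulli(p=2/5):
Var(X) = \frac{6}{25}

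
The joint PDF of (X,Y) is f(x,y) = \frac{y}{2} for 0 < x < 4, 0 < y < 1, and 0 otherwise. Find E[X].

f_X(x) = ∫_0^1 \frac{y}{2} dy = \frac{1}{4}
E[X] = ∫_0^4 x × (\frac{1}{4}) dx = 2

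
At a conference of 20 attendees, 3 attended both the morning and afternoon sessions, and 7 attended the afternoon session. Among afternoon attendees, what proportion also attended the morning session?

P(A ∩ B) = 3/20
P(B) = 7/20
P(A|B) = P(A ∩ B) / P(B) = (3/20) / (7/20) = 3/7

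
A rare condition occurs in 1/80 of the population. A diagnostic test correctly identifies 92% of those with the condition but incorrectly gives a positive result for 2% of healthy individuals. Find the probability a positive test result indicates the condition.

Let D = the rare event, + = positive/flagged.
P(D) = 1/80
P(+|D) = 92/100 = 23/25
P(+|D') = 2/100 = 1/50
P(+) = P(+|D)P(D) + P(+|D')P(D')
     = \frac{23}{25} × \frac{1}{80} + \frac{1}{50} × \frac{79}{80}
     = \frac{1}{32}
P(D|+) = P(+|D)P(D)/P(+) = \frac{46}{125}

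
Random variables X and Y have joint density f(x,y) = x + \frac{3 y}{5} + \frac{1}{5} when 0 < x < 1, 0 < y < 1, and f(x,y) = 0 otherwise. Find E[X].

E[X] = ∫_0^1 ∫_0^1 x × f(x,y) dy dx
= ∫_0^1 ∫_0^1 x × (x + \frac{3 y}{5} + \frac{1}{5}) dy dx
= \frac{7}{12}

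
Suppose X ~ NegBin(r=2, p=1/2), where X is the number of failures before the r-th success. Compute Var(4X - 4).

For X ~ NegBin(r=2, p=1/2), where X is the number of failures before the r-th success:
Var(X) = 4
Var(4X - 4) = (4)² × Var(X) = 16 × 4 = 64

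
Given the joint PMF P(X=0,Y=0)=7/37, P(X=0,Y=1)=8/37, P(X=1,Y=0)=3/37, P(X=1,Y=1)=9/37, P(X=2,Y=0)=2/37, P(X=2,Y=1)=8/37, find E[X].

First find marginal of X:
P(X=0) = 15/37
P(X=1) = 12/37
P(X=2) = 10/37
E[X] = 0 × 15/37 + 1 × 12/37 + 2 × 10/37 = 32/37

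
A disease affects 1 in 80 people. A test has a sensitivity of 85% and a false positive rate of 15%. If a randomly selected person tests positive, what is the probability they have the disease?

Let D = the rare event, + = positive/flagged.
P(D) = 1/80
P(+|D) = 85/100 = 17/20
P(+|D') = 15/100 = 3/20
P(+) = P(+|D)P(D) + P(+|D')P(D')
     = \frac{17}{20} × \frac{1}{80} + \frac{3}{20} × \frac{79}{80}
     = \frac{127}{800}
P(D|+) = P(+|D)P(D)/P(+) = \frac{17}{254}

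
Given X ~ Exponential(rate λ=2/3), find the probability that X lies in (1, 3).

P(1 < X < 3) = ∫_{1}^{3} f(x) dx
where f(x) = \frac{2 e^{- \frac{2 x}{3}}}{3}
= - \frac{1}{e^{2}} + e^{- \frac{2}{3}}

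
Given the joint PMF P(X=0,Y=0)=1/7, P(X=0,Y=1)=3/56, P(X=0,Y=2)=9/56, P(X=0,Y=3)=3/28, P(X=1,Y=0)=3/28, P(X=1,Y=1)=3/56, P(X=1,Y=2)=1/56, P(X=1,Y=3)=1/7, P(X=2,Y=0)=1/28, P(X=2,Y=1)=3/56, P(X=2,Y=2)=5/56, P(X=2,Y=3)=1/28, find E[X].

First find marginal of X:
P(X=0) = 13/28
P(X=1) = 9/28
P(X=2) = 3/14
E[X] = 0 × 13/28 + 1 × 9/28 + 2 × 3/14 = 3/4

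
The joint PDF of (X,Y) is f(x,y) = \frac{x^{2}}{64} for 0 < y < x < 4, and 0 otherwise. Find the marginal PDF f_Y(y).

f_Y(y) = ∫_y^4 \frac{x^{2}}{64} dx = \frac{1}{3} - \frac{y^{3}}{192}
for 0 < y < 4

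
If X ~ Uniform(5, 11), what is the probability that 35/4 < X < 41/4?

P(35/4 < X < 41/4) = ∫_{35/4}^{41/4} f(x) dx
where f(x) = \frac{1}{6}
= \frac{1}{4}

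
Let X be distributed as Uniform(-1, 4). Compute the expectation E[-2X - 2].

For X ~ Uniform(-1, 4):
E[X] = \frac{3}{2}
E[-2X - 2] = -2 × E[X] - 2 = -5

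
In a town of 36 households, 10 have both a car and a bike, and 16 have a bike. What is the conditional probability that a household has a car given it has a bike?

P(A ∩ B) = 10/36 = 5/18
P(B) = 16/36 = 4/9
P(A|B) = P(A ∩ B) / P(B) = (5/18) / (4/9) = 5/8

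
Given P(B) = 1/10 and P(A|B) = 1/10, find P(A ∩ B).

By definition, P(A|B) = P(A ∩ B) / P(B)
So P(A ∩ B) = P(A|B) × P(B)
= 1/10 × 1/10
= 1/100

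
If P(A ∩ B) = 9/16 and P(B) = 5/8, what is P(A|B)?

P(A|B) = P(A ∩ B) / P(B)
= (9/16) / (5/8)
= 9/10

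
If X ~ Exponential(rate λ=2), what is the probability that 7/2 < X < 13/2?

P(7/2 < X < 13/2) = ∫_{7/2}^{13/2} f(x) dx
where f(x) = 2 e^{- 2 x}
= - \frac{1 - e^{6}}{e^{13}}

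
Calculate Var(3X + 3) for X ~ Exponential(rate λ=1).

For X ~ Exponential(rate λ=1):
Var(X) = 1
Var(3X + 3) = (3)² × Var(X) = 9 × 1 = 9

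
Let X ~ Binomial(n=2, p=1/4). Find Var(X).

For X ~ Binomial(n=2, p=1/4):
Var(X) = \frac{3}{8}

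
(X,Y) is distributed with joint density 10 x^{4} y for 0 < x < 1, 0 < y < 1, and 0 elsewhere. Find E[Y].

E[Y] = ∫_0^1 ∫_0^1 y × f(x,y) dx dy
= \frac{2}{3}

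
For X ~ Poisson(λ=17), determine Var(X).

For X ~ Poisson(λ=17):
Var(X) = 17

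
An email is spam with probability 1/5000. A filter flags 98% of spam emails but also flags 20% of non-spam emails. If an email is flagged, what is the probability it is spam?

Let D = the rare event, + = positive/flagged.
P(D) = 1/5000
P(+|D) = 98/100 = 49/50
P(+|D') = 20/100 = 1/5
P(+) = P(+|D)P(D) + P(+|D')P(D')
     = \frac{49}{50} × \frac{1}{5000} + \frac{1}{5} × \frac{4999}{5000}
     = \frac{50039}{250000}
P(D|+) = P(+|D)P(D)/P(+) = \frac{49}{50039}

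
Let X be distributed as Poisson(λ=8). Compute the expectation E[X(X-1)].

E[X(X-1)] = E[X² - X] = E[X²] - E[X]
E[X] = 8
E[X²] = Var(X) + (E[X])² = 8 + (8)² = 72
E[X(X-1)] = 72 - 8 = 64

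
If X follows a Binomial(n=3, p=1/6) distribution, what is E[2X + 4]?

For X ~ Binomial(n=3, p=1/6):
E[X] = \frac{1}{2}
E[2X + 4] = 2 × E[X] + 4 = 5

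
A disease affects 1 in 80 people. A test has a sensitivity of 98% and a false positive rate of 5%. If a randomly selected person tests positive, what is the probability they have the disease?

Let D = the rare event, + = positive/flagged.
P(D) = 1/80
P(+|D) = 98/100 = 49/50
P(+|D') = 5/100 = 1/20
P(+) = P(+|D)P(D) + P(+|D')P(D')
     = \frac{49}{50} × \frac{1}{80} + \frac{1}{20} × \frac{79}{80}
     = \frac{493}{8000}
P(D|+) = P(+|D)P(D)/P(+) = \frac{98}{493}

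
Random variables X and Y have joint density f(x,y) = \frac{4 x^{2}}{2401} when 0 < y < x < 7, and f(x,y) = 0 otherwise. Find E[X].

f_X(x) = ∫_0^x \frac{4 x^{2}}{2401} dy = \frac{4 x^{3}}{2401}
E[X] = ∫_0^7 x × (\frac{4 x^{3}}{2401}) dx = \frac{28}{5}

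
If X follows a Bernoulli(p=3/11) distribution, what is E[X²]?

Using the identity E[X²] = Var(X) + (E[X])²:
E[X] = \frac{3}{11}
Var(X) = \frac{24}{121}
E[X²] = \frac{24}{121} + (\frac{3}{11})²
= \frac{3}{11}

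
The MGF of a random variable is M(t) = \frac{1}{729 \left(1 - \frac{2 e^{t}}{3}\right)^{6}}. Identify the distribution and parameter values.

The MGF M(t) = \frac{1}{729 \left(1 - \frac{2 e^{t}}{3}\right)^{6}} is the standard form for the NegativeBinomial distribution.
Comparing with the known MGF formula identifies: NegBin(r=6, p=1/3), X = failures before r-th success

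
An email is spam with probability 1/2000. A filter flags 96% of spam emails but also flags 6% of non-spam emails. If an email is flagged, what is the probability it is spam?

Let D = the rare event, + = positive/flagged.
P(D) = 1/2000
P(+|D) = 96/100 = 24/25
P(+|D') = 6/100 = 3/50
P(+) = P(+|D)P(D) + P(+|D')P(D')
     = \frac{24}{25} × \frac{1}{2000} + \frac{3}{50} × \frac{1999}{2000}
     = \frac{1209}{20000}
P(D|+) = P(+|D)P(D)/P(+) = \frac{16}{2015}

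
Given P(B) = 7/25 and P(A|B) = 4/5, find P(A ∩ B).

By definition, P(A|B) = P(A ∩ B) / P(B)
So P(A ∩ B) = P(A|B) × P(B)
= 4/5 × 7/25
= 28/125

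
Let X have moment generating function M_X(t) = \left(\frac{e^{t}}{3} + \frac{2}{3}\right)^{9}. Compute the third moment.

To find E[X^3], compute M^(3)(0):
M^(1)(t) = 3 \left(\frac{e^{t}}{3} + \frac{2}{3}\right)^{8} e^{t}
M^(2)(t) = 3 \left(\frac{e^{t}}{3} + \frac{2}{3}\right)^{8} e^{t} + 8 \left(\frac{e^{t}}{3} + \frac{2}{3}\right)^{7} e^{2 t}
M^(3)(t) = 3 \left(\frac{e^{t}}{3} + \frac{2}{3}\right)^{8} e^{t} + 24 \left(\frac{e^{t}}{3} + \frac{2}{3}\right)^{7} e^{2 t} + \frac{56 \left(\frac{e^{t}}{3} + \frac{2}{3}\right)^{6} e^{3 t}}{3}
M^(3)(0) = \frac{137}{3}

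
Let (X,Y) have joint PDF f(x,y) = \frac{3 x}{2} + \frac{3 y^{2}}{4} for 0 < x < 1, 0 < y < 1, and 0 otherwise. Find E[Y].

E[Y] = ∫_0^1 ∫_0^1 y × f(x,y) dx dy
= \frac{9}{16}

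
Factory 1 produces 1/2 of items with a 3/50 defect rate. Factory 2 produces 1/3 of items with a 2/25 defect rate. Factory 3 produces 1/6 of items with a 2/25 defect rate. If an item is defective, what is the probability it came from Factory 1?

Using Bayes' theorem:
P(F1) = 1/2, P(D|F1) = 3/50
P(F2) = 1/3, P(D|F2) = 2/25
P(F3) = 1/6, P(D|F3) = 2/25
P(D) = P(D|F1)P(F1) + P(D|F2)P(F2) + P(D|F3)P(F3)
     = \frac{7}{100}
P(F1|D) = P(D|F1)P(F1) / P(D)
= \frac{3}{7}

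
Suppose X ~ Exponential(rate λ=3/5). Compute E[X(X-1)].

E[X(X-1)] = E[X² - X] = E[X²] - E[X]
E[X] = \frac{5}{3}
E[X²] = Var(X) + (E[X])² = \frac{25}{9} + (\frac{5}{3})² = \frac{50}{9}
E[X(X-1)] = \frac{50}{9} - \frac{5}{3} = \frac{35}{9}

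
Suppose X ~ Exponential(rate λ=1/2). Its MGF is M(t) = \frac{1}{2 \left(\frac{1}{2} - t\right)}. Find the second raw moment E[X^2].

To find E[X^2], compute M^(2)(0):
M^(1)(t) = \frac{1}{2 \left(\frac{1}{2} - t\right)^{2}}
M^(2)(t) = \frac{1}{\left(\frac{1}{2} - t\right)^{3}}
M^(2)(0) = 8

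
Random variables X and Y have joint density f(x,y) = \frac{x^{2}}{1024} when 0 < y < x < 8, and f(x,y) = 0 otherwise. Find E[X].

f_X(x) = ∫_0^x \frac{x^{2}}{1024} dy = \frac{x^{3}}{1024}
E[X] = ∫_0^8 x × (\frac{x^{3}}{1024}) dx = \frac{32}{5}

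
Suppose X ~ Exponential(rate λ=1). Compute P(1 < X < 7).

P(1 < X < 7) = ∫_{1}^{7} f(x) dx
where f(x) = e^{- x}
= - \frac{1 - e^{6}}{e^{7}}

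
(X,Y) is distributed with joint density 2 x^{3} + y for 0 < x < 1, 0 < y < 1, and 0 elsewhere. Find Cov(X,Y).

E[XY] = ∫∫ xy × f(x,y) dx dy = \frac{11}{30}
E[X] = \frac{13}{20}
E[Y] = \frac{7}{12}
Cov(X,Y) = E[XY] - E[X]E[Y] = - \frac{1}{80}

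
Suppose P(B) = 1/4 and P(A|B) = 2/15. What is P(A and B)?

By definition, P(A|B) = P(A ∩ B) / P(B)
So P(A ∩ B) = P(A|B) × P(B)
= 2/15 × 1/4
= 1/30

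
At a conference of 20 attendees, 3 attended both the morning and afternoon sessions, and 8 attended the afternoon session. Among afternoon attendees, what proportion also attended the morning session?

P(A ∩ B) = 3/20
P(B) = 8/20 = 2/5
P(A|B) = P(A ∩ B) / P(B) = (3/20) / (2/5) = 3/8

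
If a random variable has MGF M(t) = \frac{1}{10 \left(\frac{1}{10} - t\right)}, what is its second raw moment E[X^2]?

To find E[X^2], compute M^(2)(0):
M^(1)(t) = \frac{1}{10 \left(\frac{1}{10} - t\right)^{2}}
M^(2)(t) = \frac{1}{5 \left(\frac{1}{10} - t\right)^{3}}
M^(2)(0) = 200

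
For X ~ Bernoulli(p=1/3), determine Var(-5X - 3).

For X ~ Bernoulli(p=1/3):
Var(X) = \frac{2}{9}
Var(-5X - 3) = (-5)² × Var(X) = 25 × \frac{2}{9} = \frac{50}{9}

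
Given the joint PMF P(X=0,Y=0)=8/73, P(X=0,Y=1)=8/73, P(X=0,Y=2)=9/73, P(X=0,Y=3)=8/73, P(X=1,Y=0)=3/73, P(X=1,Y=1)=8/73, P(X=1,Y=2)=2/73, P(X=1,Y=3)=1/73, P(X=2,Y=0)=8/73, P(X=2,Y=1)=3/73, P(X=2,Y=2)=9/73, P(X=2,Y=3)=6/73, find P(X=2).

P(X=2) = P(X=2,Y=0) + P(X=2,Y=1) + P(X=2,Y=2) + P(X=2,Y=3)
= 8/73 + 3/73 + 9/73 + 6/73
= 26/73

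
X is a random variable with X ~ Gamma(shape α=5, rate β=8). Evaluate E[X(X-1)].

E[X(X-1)] = E[X² - X] = E[X²] - E[X]
E[X] = \frac{5}{8}
E[X²] = Var(X) + (E[X])² = \frac{5}{64} + (\frac{5}{8})² = \frac{15}{32}
E[X(X-1)] = \frac{15}{32} - \frac{5}{8} = - \frac{5}{32}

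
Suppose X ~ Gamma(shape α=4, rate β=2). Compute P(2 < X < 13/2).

P(2 < X < 13/2) = ∫_{2}^{13/2} f(x) dx
where f(x) = \frac{8 x^{3} e^{- 2 x}}{3}
= \frac{-1394 + 71 e^{9}}{3 e^{13}}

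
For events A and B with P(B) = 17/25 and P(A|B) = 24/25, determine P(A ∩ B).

By definition, P(A|B) = P(A ∩ B) / P(B)
So P(A ∩ B) = P(A|B) × P(B)
= 24/25 × 17/25
= 408/625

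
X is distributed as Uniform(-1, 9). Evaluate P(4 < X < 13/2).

P(4 < X < 13/2) = ∫_{4}^{13/2} f(x) dx
where f(x) = \frac{1}{10}
= \frac{1}{4}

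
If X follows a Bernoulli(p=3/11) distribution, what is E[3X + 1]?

For X ~ Bernoulli(p=3/11):
E[X] = \frac{3}{11}
E[3X + 1] = 3 × E[X] + 1 = \frac{20}{11}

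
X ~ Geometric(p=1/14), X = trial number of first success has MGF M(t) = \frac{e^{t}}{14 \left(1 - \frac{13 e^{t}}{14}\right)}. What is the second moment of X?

To find E[X^2], compute M^(2)(0):
M^(1)(t) = \frac{e^{t}}{14 \left(1 - \frac{13 e^{t}}{14}\right)} + \frac{13 e^{2 t}}{196 \left(1 - \frac{13 e^{t}}{14}\right)^{2}}
M^(2)(t) = \frac{e^{t}}{14 \left(1 - \frac{13 e^{t}}{14}\right)} + \frac{39 e^{2 t}}{196 \left(1 - \frac{13 e^{t}}{14}\right)^{2}} + \frac{169 e^{3 t}}{1372 \left(1 - \frac{13 e^{t}}{14}\right)^{3}}
M^(2)(0) = 378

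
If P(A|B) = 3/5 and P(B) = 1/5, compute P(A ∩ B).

By definition, P(A|B) = P(A ∩ B) / P(B)
So P(A ∩ B) = P(A|B) × P(B)
= 3/5 × 1/5
= 3/25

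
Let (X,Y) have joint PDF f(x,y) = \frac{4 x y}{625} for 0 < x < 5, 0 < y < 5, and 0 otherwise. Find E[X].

f_X(x) = ∫_0^5 \frac{4 x y}{625} dy = \frac{2 x}{25}
E[X] = ∫_0^5 x × (\frac{2 x}{25}) dx = \frac{10}{3}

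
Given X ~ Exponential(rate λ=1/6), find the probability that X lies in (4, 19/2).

P(4 < X < 19/2) = ∫_{4}^{19/2} f(x) dx
where f(x) = \frac{e^{- \frac{x}{6}}}{6}
= - \frac{1}{e^{\frac{19}{12}}} + e^{- \frac{2}{3}}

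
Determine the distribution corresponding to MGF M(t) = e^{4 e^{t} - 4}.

The MGF M(t) = e^{4 e^{t} - 4} is the standard form for the Poisson distribution.
Comparing with the known MGF formula identifies: Poisson(λ=4)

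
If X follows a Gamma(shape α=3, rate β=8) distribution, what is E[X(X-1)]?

E[X(X-1)] = E[X² - X] = E[X²] - E[X]
E[X] = \frac{3}{8}
E[X²] = Var(X) + (E[X])² = \frac{3}{64} + (\frac{3}{8})² = \frac{3}{16}
E[X(X-1)] = \frac{3}{16} - \frac{3}{8} = - \frac{3}{16}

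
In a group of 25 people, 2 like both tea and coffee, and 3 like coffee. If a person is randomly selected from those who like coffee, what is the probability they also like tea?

P(A ∩ B) = 2/25
P(B) = 3/25
P(A|B) = P(A ∩ B) / P(B) = (2/25) / (3/25) = 2/3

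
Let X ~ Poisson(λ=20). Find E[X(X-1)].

E[X(X-1)] = E[X² - X] = E[X²] - E[X]
E[X] = 20
E[X²] = Var(X) + (E[X])² = 20 + (20)² = 420
E[X(X-1)] = 420 - 20 = 400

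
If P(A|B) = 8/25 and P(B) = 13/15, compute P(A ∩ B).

By definition, P(A|B) = P(A ∩ B) / P(B)
So P(A ∩ B) = P(A|B) × P(B)
= 8/25 × 13/15
= 104/375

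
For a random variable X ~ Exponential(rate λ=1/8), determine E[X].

For X ~ Exponential(rate λ=1/8), the expected value is:
E[X] = 8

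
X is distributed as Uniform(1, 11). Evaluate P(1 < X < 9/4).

P(1 < X < 9/4) = ∫_{1}^{9/4} f(x) dx
where f(x) = \frac{1}{10}
= \frac{1}{8}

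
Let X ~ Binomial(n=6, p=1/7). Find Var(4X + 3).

For X ~ Binomial(n=6, p=1/7):
Var(X) = \frac{36}{49}
Var(4X + 3) = (4)² × Var(X) = 16 × \frac{36}{49} = \frac{576}{49}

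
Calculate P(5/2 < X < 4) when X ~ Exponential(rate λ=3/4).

P(5/2 < X < 4) = ∫_{5/2}^{4} f(x) dx
where f(x) = \frac{3 e^{- \frac{3 x}{4}}}{4}
= - \frac{1}{e^{3}} + e^{- \frac{15}{8}}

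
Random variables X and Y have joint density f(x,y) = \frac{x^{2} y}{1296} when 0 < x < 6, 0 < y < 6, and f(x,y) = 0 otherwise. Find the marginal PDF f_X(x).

f_X(x) = ∫_0^6 f(x,y) dy
= ∫_0^6 \frac{x^{2} y}{1296} dy
= \frac{x^{2}}{72} for 0 < x < 6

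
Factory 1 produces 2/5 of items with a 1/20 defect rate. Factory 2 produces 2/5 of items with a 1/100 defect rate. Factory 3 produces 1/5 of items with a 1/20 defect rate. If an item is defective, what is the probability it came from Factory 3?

Using Bayes' theorem:
P(F1) = 2/5, P(D|F1) = 1/20
P(F2) = 2/5, P(D|F2) = 1/100
P(F3) = 1/5, P(D|F3) = 1/20
P(D) = P(D|F1)P(F1) + P(D|F2)P(F2) + P(D|F3)P(F3)
     = \frac{17}{500}
P(F3|D) = P(D|F3)P(F3) / P(D)
= \frac{5}{17}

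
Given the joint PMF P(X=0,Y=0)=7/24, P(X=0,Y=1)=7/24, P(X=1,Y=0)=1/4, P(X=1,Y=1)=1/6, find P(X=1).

P(X=1) = P(X=1,Y=0) + P(X=1,Y=1)
= 1/4 + 1/6
= 5/12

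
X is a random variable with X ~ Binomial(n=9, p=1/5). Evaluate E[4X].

For X ~ Binomial(n=9, p=1/5):
E[X] = \frac{9}{5}
E[4X] = 4 × E[X] + 0 = \frac{36}{5}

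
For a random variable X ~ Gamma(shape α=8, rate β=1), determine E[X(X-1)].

E[X(X-1)] = E[X² - X] = E[X²] - E[X]
E[X] = 8
E[X²] = Var(X) + (E[X])² = 8 + (8)² = 72
E[X(X-1)] = 72 - 8 = 64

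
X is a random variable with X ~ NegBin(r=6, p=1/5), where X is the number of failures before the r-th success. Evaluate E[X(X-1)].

E[X(X-1)] = E[X² - X] = E[X²] - E[X]
E[X] = 24
E[X²] = Var(X) + (E[X])² = 120 + (24)² = 696
E[X(X-1)] = 696 - 24 = 672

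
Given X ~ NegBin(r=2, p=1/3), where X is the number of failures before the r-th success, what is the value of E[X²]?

Using the identity E[X²] = Var(X) + (E[X])²:
E[X] = 4
Var(X) = 12
E[X²] = 12 + (4)²
= 28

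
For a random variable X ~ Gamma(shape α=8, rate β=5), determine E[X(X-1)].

E[X(X-1)] = E[X² - X] = E[X²] - E[X]
E[X] = \frac{8}{5}
E[X²] = Var(X) + (E[X])² = \frac{8}{25} + (\frac{8}{5})² = \frac{72}{25}
E[X(X-1)] = \frac{72}{25} - \frac{8}{5} = \frac{32}{25}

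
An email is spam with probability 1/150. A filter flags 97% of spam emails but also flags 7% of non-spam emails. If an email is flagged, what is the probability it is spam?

Let D = the rare event, + = positive/flagged.
P(D) = 1/150
P(+|D) = 97/100
P(+|D') = 7/100
P(+) = P(+|D)P(D) + P(+|D')P(D')
     = \frac{97}{100} × \frac{1}{150} + \frac{7}{100} × \frac{149}{150}
     = \frac{19}{250}
P(D|+) = P(+|D)P(D)/P(+) = \frac{97}{1140}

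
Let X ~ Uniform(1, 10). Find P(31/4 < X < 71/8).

P(31/4 < X < 71/8) = ∫_{31/4}^{71/8} f(x) dx
where f(x) = \frac{1}{9}
= \frac{1}{8}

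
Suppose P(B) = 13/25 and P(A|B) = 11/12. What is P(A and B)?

By definition, P(A|B) = P(A ∩ B) / P(B)
So P(A ∩ B) = P(A|B) × P(B)
= 11/12 × 13/25
= 143/300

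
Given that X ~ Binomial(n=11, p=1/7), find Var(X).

For X ~ Binomial(n=11, p=1/7):
Var(X) = \frac{66}{49}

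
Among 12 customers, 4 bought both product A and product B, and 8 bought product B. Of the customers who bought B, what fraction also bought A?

P(A ∩ B) = 4/12 = 1/3
P(B) = 8/12 = 2/3
P(A|B) = P(A ∩ B) / P(B) = (1/3) / (2/3) = 1/2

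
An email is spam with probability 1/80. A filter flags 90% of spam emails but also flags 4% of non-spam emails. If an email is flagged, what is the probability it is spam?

Let D = the rare event, + = positive/flagged.
P(D) = 1/80
P(+|D) = 90/100 = 9/10
P(+|D') = 4/100 = 1/25
P(+) = P(+|D)P(D) + P(+|D')P(D')
     = \frac{9}{10} × \frac{1}{80} + \frac{1}{25} × \frac{79}{80}
     = \frac{203}{4000}
P(D|+) = P(+|D)P(D)/P(+) = \frac{45}{203}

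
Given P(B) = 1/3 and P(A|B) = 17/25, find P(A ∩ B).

By definition, P(A|B) = P(A ∩ B) / P(B)
So P(A ∩ B) = P(A|B) × P(B)
= 17/25 × 1/3
= 17/75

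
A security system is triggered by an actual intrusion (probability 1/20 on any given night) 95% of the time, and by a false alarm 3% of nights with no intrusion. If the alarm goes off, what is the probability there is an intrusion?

Let D = the rare event, + = positive/flagged.
P(D) = 1/20
P(+|D) = 95/100 = 19/20
P(+|D') = 3/100
P(+) = P(+|D)P(D) + P(+|D')P(D')
     = \frac{19}{20} × \frac{1}{20} + \frac{3}{100} × \frac{19}{20}
     = \frac{19}{250}
P(D|+) = P(+|D)P(D)/P(+) = \frac{5}{8}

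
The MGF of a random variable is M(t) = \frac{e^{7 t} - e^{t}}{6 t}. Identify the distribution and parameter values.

The MGF M(t) = \frac{e^{7 t} - e^{t}}{6 t} is the standard form for the Uniform distribution.
Comparing with the known MGF formula identifies: Uniform(1, 7)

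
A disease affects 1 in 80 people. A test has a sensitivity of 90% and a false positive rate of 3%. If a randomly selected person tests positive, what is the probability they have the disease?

Let D = the rare event, + = positive/flagged.
P(D) = 1/80
P(+|D) = 90/100 = 9/10
P(+|D') = 3/100
P(+) = P(+|D)P(D) + P(+|D')P(D')
     = \frac{9}{10} × \frac{1}{80} + \frac{3}{100} × \frac{79}{80}
     = \frac{327}{8000}
P(D|+) = P(+|D)P(D)/P(+) = \frac{30}{109}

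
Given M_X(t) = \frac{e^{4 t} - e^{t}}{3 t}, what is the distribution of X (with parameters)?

The MGF M(t) = \frac{e^{4 t} - e^{t}}{3 t} is the standard form for the Uniform distribution.
Comparing with the known MGF formula identifies: Uniform(1, 4)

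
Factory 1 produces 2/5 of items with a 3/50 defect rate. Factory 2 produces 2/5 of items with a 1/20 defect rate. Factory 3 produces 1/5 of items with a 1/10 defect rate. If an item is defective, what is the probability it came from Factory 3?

Using Bayes' theorem:
P(F1) = 2/5, P(D|F1) = 3/50
P(F2) = 2/5, P(D|F2) = 1/20
P(F3) = 1/5, P(D|F3) = 1/10
P(D) = P(D|F1)P(F1) + P(D|F2)P(F2) + P(D|F3)P(F3)
     = \frac{8}{125}
P(F3|D) = P(D|F3)P(F3) / P(D)
= \frac{5}{16}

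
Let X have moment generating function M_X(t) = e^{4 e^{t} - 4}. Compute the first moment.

To find E[X], compute M^(1)(0):
M^(1)(t) = 4 e^{t} e^{4 e^{t} - 4}
M^(1)(0) = 4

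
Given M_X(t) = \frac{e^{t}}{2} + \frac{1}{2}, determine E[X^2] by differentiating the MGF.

To find E[X^2], compute M^(2)(0):
M^(1)(t) = \frac{e^{t}}{2}
M^(2)(t) = \frac{e^{t}}{2}
M^(2)(0) = \frac{1}{2}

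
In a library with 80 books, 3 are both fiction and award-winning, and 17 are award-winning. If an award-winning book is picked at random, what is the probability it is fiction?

P(A ∩ B) = 3/80
P(B) = 17/80
P(A|B) = P(A ∩ B) / P(B) = (3/80) / (17/80) = 3/17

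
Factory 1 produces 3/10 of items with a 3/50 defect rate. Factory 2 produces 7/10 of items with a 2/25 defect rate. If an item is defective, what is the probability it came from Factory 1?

Using Bayes' theorem:
P(F1) = 3/10, P(D|F1) = 3/50
P(F2) = 7/10, P(D|F2) = 2/25
P(D) = P(D|F1)P(F1) + P(D|F2)P(F2)
     = \frac{37}{500}
P(F1|D) = P(D|F1)P(F1) / P(D)
= \frac{9}{37}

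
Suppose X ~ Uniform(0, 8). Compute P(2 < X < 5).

P(2 < X < 5) = ∫_{2}^{5} f(x) dx
where f(x) = \frac{1}{8}
= \frac{3}{8}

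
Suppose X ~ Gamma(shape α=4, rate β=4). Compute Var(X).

For X ~ Gamma(shape α=4, rate β=4):
Var(X) = \frac{1}{4}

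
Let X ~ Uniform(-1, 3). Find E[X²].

Using the identity E[X²] = Var(X) + (E[X])²:
E[X] = 1
Var(X) = \frac{4}{3}
E[X²] = \frac{4}{3} + (1)²
= \frac{7}{3}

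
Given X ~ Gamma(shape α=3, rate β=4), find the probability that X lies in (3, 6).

P(3 < X < 6) = ∫_{3}^{6} f(x) dx
where f(x) = 32 x^{2} e^{- 4 x}
= \frac{-313 + 85 e^{12}}{e^{24}}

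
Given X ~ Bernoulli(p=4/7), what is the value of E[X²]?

Using the identity E[X²] = Var(X) + (E[X])²:
E[X] = \frac{4}{7}
Var(X) = \frac{12}{49}
E[X²] = \frac{12}{49} + (\frac{4}{7})²
= \frac{4}{7}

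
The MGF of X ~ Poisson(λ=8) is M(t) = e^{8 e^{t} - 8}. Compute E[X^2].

To find E[X^2], compute M^(2)(0):
M^(1)(t) = 8 e^{t} e^{8 e^{t} - 8}
M^(2)(t) = 64 e^{2 t} e^{8 e^{t} - 8} + 8 e^{t} e^{8 e^{t} - 8}
M^(2)(0) = 72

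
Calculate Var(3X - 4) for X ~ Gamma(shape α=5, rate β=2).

For X ~ Gamma(shape α=5, rate β=2):
Var(X) = \frac{5}{4}
Var(3X - 4) = (3)² × Var(X) = 9 × \frac{5}{4} = \frac{45}{4}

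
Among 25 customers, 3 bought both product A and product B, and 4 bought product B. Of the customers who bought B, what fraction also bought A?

P(A ∩ B) = 3/25
P(B) = 4/25
P(A|B) = P(A ∩ B) / P(B) = (3/25) / (4/25) = 3/4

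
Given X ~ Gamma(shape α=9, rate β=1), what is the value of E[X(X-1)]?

E[X(X-1)] = E[X² - X] = E[X²] - E[X]
E[X] = 9
E[X²] = Var(X) + (E[X])² = 9 + (9)² = 90
E[X(X-1)] = 90 - 9 = 81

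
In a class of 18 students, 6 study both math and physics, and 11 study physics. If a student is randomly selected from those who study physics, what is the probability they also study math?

P(A ∩ B) = 6/18 = 1/3
P(B) = 11/18
P(A|B) = P(A ∩ B) / P(B) = (1/3) / (11/18) = 6/11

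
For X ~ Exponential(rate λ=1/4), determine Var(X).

For X ~ Exponential(rate λ=1/4):
Var(X) = 16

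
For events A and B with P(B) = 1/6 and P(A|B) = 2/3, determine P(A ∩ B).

By definition, P(A|B) = P(A ∩ B) / P(B)
So P(A ∩ B) = P(A|B) × P(B)
= 2/3 × 1/6
= 1/9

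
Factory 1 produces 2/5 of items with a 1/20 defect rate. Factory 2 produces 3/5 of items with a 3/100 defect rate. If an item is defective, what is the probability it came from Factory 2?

Using Bayes' theorem:
P(F1) = 2/5, P(D|F1) = 1/20
P(F2) = 3/5, P(D|F2) = 3/100
P(D) = P(D|F1)P(F1) + P(D|F2)P(F2)
     = \frac{19}{500}
P(F2|D) = P(D|F2)P(F2) / P(D)
= \frac{9}{19}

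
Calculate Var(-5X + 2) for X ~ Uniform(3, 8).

For X ~ Uniform(3, 8):
Var(X) = \frac{25}{12}
Var(-5X + 2) = (-5)² × Var(X) = 25 × \frac{25}{12} = \frac{625}{12}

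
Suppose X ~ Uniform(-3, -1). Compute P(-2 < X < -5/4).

P(-2 < X < -5/4) = ∫_{-2}^{-5/4} f(x) dx
where f(x) = \frac{1}{2}
= \frac{3}{8}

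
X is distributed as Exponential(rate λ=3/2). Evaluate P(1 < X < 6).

P(1 < X < 6) = ∫_{1}^{6} f(x) dx
where f(x) = \frac{3 e^{- \frac{3 x}{2}}}{2}
= - \frac{1}{e^{9}} + e^{- \frac{3}{2}}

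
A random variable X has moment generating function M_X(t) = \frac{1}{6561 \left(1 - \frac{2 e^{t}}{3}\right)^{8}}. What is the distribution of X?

The MGF M(t) = \frac{1}{6561 \left(1 - \frac{2 e^{t}}{3}\right)^{8}} is the standard form for the NegativeBinomial distribution.
Comparing with the known MGF formula identifies: NegBin(r=8, p=1/3), X = failures before r-th success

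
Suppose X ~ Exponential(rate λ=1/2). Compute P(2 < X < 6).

P(2 < X < 6) = ∫_{2}^{6} f(x) dx
where f(x) = \frac{e^{- \frac{x}{2}}}{2}
= - \frac{1 - e^{2}}{e^{3}}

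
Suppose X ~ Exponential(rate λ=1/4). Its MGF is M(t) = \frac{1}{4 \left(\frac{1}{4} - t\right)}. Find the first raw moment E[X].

To find E[X], compute M^(1)(0):
M^(1)(t) = \frac{1}{4 \left(\frac{1}{4} - t\right)^{2}}
M^(1)(0) = 4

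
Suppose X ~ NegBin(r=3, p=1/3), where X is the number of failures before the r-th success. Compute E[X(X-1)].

E[X(X-1)] = E[X² - X] = E[X²] - E[X]
E[X] = 6
E[X²] = Var(X) + (E[X])² = 18 + (6)² = 54
E[X(X-1)] = 54 - 6 = 48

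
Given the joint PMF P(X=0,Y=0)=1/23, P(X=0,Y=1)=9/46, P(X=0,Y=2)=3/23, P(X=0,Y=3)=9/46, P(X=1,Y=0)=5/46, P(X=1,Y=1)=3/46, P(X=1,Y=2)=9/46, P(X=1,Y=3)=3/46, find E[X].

First find marginal of X:
P(X=0) = 13/23
P(X=1) = 10/23
E[X] = 0 × 13/23 + 1 × 10/23 = 10/23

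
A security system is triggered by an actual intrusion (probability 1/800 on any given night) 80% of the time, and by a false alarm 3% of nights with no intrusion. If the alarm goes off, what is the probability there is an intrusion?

Let D = the rare event, + = positive/flagged.
P(D) = 1/800
P(+|D) = 80/100 = 4/5
P(+|D') = 3/100
P(+) = P(+|D)P(D) + P(+|D')P(D')
     = \frac{4}{5} × \frac{1}{800} + \frac{3}{100} × \frac{799}{800}
     = \frac{2477}{80000}
P(D|+) = P(+|D)P(D)/P(+) = \frac{80}{2477}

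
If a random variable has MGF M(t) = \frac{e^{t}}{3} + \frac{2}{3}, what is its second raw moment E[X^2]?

To find E[X^2], compute M^(2)(0):
M^(1)(t) = \frac{e^{t}}{3}
M^(2)(t) = \frac{e^{t}}{3}
M^(2)(0) = \frac{1}{3}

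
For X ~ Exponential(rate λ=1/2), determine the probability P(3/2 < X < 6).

P(3/2 < X < 6) = ∫_{3/2}^{6} f(x) dx
where f(x) = \frac{e^{- \frac{x}{2}}}{2}
= - \frac{1}{e^{3}} + e^{- \frac{3}{4}}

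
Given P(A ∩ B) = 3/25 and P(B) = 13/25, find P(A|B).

P(A|B) = P(A ∩ B) / P(B)
= (3/25) / (13/25)
= 3/13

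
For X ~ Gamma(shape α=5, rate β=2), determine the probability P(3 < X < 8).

P(3 < X < 8) = ∫_{3}^{8} f(x) dx
where f(x) = \frac{4 x^{4} e^{- 2 x}}{3}
= \frac{5 \left(-2135 + 69 e^{10}\right)}{3 e^{16}}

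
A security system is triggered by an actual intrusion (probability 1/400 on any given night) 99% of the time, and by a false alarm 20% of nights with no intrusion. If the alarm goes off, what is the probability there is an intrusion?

Let D = the rare event, + = positive/flagged.
P(D) = 1/400
P(+|D) = 99/100
P(+|D') = 20/100 = 1/5
P(+) = P(+|D)P(D) + P(+|D')P(D')
     = \frac{99}{100} × \frac{1}{400} + \frac{1}{5} × \frac{399}{400}
     = \frac{8079}{40000}
P(D|+) = P(+|D)P(D)/P(+) = \frac{33}{2693}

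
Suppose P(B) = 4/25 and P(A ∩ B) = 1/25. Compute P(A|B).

P(A|B) = P(A ∩ B) / P(B)
= (1/25) / (4/25)
= 1/4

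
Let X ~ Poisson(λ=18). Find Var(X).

For X ~ Poisson(λ=18):
Var(X) = 18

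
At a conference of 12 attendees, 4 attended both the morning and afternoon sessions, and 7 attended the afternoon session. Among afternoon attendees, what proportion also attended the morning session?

P(A ∩ B) = 4/12 = 1/3
P(B) = 7/12
P(A|B) = P(A ∩ B) / P(B) = (1/3) / (7/12) = 4/7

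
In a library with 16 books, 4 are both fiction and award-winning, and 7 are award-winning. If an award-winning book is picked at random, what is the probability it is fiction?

P(A ∩ B) = 4/16 = 1/4
P(B) = 7/16
P(A|B) = P(A ∩ B) / P(B) = (1/4) / (7/16) = 4/7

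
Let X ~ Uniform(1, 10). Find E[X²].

Using the identity E[X²] = Var(X) + (E[X])²:
E[X] = \frac{11}{2}
Var(X) = \frac{27}{4}
E[X²] = \frac{27}{4} + (\frac{11}{2})²
= 37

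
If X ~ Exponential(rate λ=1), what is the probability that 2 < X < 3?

P(2 < X < 3) = ∫_{2}^{3} f(x) dx
where f(x) = e^{- x}
= - \frac{1 - e}{e^{3}}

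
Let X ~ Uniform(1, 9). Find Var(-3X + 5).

For X ~ Uniform(1, 9):
Var(X) = \frac{16}{3}
Var(-3X + 5) = (-3)² × Var(X) = 9 × \frac{16}{3} = 48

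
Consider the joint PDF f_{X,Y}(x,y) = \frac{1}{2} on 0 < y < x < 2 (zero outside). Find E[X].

f_X(x) = ∫_0^x \frac{1}{2} dy = \frac{x}{2}
E[X] = ∫_0^2 x × (\frac{x}{2}) dx = \frac{4}{3}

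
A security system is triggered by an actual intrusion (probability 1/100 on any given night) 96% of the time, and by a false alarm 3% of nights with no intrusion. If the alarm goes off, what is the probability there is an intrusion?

Let D = the rare event, + = positive/flagged.
P(D) = 1/100
P(+|D) = 96/100 = 24/25
P(+|D') = 3/100
P(+) = P(+|D)P(D) + P(+|D')P(D')
     = \frac{24}{25} × \frac{1}{100} + \frac{3}{100} × \frac{99}{100}
     = \frac{393}{10000}
P(D|+) = P(+|D)P(D)/P(+) = \frac{32}{131}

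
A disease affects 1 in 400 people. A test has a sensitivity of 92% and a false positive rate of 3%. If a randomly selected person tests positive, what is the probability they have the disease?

Let D = the rare event, + = positive/flagged.
P(D) = 1/400
P(+|D) = 92/100 = 23/25
P(+|D') = 3/100
P(+) = P(+|D)P(D) + P(+|D')P(D')
     = \frac{23}{25} × \frac{1}{400} + \frac{3}{100} × \frac{399}{400}
     = \frac{1289}{40000}
P(D|+) = P(+|D)P(D)/P(+) = \frac{92}{1289}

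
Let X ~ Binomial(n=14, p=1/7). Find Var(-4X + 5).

For X ~ Binomial(n=14, p=1/7):
Var(X) = \frac{12}{7}
Var(-4X + 5) = (-4)² × Var(X) = 16 × \frac{12}{7} = \frac{192}{7}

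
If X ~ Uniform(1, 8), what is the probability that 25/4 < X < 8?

P(25/4 < X < 8) = ∫_{25/4}^{8} f(x) dx
where f(x) = \frac{1}{7}
= \frac{1}{4}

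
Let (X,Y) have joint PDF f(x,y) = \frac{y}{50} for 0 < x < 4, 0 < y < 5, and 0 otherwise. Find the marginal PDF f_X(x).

f_X(x) = ∫_0^5 f(x,y) dy
= ∫_0^5 \frac{y}{50} dy
= \frac{1}{4} for 0 < x < 4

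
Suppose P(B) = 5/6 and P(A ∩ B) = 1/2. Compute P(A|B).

P(A|B) = P(A ∩ B) / P(B)
= (1/2) / (5/6)
= 3/5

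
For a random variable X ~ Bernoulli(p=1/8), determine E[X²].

Using the identity E[X²] = Var(X) + (E[X])²:
E[X] = \frac{1}{8}
Var(X) = \frac{7}{64}
E[X²] = \frac{7}{64} + (\frac{1}{8})²
= \frac{1}{8}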